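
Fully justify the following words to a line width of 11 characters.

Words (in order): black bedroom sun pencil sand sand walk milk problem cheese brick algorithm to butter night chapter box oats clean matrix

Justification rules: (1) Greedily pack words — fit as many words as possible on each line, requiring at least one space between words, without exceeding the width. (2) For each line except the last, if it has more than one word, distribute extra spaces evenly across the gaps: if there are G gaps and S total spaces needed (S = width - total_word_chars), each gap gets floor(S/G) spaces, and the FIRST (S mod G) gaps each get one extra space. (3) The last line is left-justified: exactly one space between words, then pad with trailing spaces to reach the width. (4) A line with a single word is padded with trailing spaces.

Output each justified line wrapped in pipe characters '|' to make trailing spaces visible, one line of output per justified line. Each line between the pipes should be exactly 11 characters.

Line 1: ['black'] (min_width=5, slack=6)
Line 2: ['bedroom', 'sun'] (min_width=11, slack=0)
Line 3: ['pencil', 'sand'] (min_width=11, slack=0)
Line 4: ['sand', 'walk'] (min_width=9, slack=2)
Line 5: ['milk'] (min_width=4, slack=7)
Line 6: ['problem'] (min_width=7, slack=4)
Line 7: ['cheese'] (min_width=6, slack=5)
Line 8: ['brick'] (min_width=5, slack=6)
Line 9: ['algorithm'] (min_width=9, slack=2)
Line 10: ['to', 'butter'] (min_width=9, slack=2)
Line 11: ['night'] (min_width=5, slack=6)
Line 12: ['chapter', 'box'] (min_width=11, slack=0)
Line 13: ['oats', 'clean'] (min_width=10, slack=1)
Line 14: ['matrix'] (min_width=6, slack=5)

Answer: |black      |
|bedroom sun|
|pencil sand|
|sand   walk|
|milk       |
|problem    |
|cheese     |
|brick      |
|algorithm  |
|to   butter|
|night      |
|chapter box|
|oats  clean|
|matrix     |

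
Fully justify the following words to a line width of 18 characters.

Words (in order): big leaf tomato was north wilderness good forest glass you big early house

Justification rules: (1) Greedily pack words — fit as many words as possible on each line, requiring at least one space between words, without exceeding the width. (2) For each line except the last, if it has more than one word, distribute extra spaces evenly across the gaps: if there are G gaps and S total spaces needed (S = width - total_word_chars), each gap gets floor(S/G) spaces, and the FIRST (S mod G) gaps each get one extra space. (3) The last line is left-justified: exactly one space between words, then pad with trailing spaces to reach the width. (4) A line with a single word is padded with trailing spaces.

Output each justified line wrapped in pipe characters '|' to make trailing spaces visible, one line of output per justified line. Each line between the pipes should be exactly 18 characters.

Line 1: ['big', 'leaf', 'tomato'] (min_width=15, slack=3)
Line 2: ['was', 'north'] (min_width=9, slack=9)
Line 3: ['wilderness', 'good'] (min_width=15, slack=3)
Line 4: ['forest', 'glass', 'you'] (min_width=16, slack=2)
Line 5: ['big', 'early', 'house'] (min_width=15, slack=3)

Answer: |big   leaf  tomato|
|was          north|
|wilderness    good|
|forest  glass  you|
|big early house   |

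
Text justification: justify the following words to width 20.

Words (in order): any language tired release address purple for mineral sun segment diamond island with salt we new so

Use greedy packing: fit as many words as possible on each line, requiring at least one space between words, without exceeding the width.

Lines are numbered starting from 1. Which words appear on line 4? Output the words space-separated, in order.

Answer: sun segment diamond

Derivation:
Line 1: ['any', 'language', 'tired'] (min_width=18, slack=2)
Line 2: ['release', 'address'] (min_width=15, slack=5)
Line 3: ['purple', 'for', 'mineral'] (min_width=18, slack=2)
Line 4: ['sun', 'segment', 'diamond'] (min_width=19, slack=1)
Line 5: ['island', 'with', 'salt', 'we'] (min_width=19, slack=1)
Line 6: ['new', 'so'] (min_width=6, slack=14)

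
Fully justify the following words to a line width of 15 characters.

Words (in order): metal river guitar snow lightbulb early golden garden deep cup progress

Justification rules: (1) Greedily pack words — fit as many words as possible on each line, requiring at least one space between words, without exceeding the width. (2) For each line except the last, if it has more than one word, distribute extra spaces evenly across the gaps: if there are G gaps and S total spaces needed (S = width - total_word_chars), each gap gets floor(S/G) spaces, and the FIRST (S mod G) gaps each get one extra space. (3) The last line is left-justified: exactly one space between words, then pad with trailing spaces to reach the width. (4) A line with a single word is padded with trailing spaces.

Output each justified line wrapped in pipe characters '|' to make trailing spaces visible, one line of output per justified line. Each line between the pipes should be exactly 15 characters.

Answer: |metal     river|
|guitar     snow|
|lightbulb early|
|golden   garden|
|deep        cup|
|progress       |

Derivation:
Line 1: ['metal', 'river'] (min_width=11, slack=4)
Line 2: ['guitar', 'snow'] (min_width=11, slack=4)
Line 3: ['lightbulb', 'early'] (min_width=15, slack=0)
Line 4: ['golden', 'garden'] (min_width=13, slack=2)
Line 5: ['deep', 'cup'] (min_width=8, slack=7)
Line 6: ['progress'] (min_width=8, slack=7)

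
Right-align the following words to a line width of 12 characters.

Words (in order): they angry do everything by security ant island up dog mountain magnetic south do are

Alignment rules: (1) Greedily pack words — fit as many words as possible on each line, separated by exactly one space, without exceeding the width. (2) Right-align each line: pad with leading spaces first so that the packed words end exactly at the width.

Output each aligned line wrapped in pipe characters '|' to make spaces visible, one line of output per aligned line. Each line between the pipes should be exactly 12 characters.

Answer: |  they angry|
|          do|
|  everything|
| by security|
|  ant island|
|      up dog|
|    mountain|
|    magnetic|
|south do are|

Derivation:
Line 1: ['they', 'angry'] (min_width=10, slack=2)
Line 2: ['do'] (min_width=2, slack=10)
Line 3: ['everything'] (min_width=10, slack=2)
Line 4: ['by', 'security'] (min_width=11, slack=1)
Line 5: ['ant', 'island'] (min_width=10, slack=2)
Line 6: ['up', 'dog'] (min_width=6, slack=6)
Line 7: ['mountain'] (min_width=8, slack=4)
Line 8: ['magnetic'] (min_width=8, slack=4)
Line 9: ['south', 'do', 'are'] (min_width=12, slack=0)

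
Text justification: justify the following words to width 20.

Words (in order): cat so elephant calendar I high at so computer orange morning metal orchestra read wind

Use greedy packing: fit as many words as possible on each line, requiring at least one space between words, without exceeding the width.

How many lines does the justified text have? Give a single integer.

Answer: 5

Derivation:
Line 1: ['cat', 'so', 'elephant'] (min_width=15, slack=5)
Line 2: ['calendar', 'I', 'high', 'at'] (min_width=18, slack=2)
Line 3: ['so', 'computer', 'orange'] (min_width=18, slack=2)
Line 4: ['morning', 'metal'] (min_width=13, slack=7)
Line 5: ['orchestra', 'read', 'wind'] (min_width=19, slack=1)
Total lines: 5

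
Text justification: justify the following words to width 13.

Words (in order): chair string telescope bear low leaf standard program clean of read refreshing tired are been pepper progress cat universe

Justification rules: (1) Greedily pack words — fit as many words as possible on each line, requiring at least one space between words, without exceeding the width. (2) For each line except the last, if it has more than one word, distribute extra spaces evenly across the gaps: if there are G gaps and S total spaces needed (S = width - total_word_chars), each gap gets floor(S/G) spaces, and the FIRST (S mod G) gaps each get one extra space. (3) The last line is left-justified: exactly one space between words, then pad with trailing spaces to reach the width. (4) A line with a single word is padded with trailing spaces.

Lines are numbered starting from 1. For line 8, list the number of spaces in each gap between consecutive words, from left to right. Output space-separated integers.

Answer: 5

Derivation:
Line 1: ['chair', 'string'] (min_width=12, slack=1)
Line 2: ['telescope'] (min_width=9, slack=4)
Line 3: ['bear', 'low', 'leaf'] (min_width=13, slack=0)
Line 4: ['standard'] (min_width=8, slack=5)
Line 5: ['program', 'clean'] (min_width=13, slack=0)
Line 6: ['of', 'read'] (min_width=7, slack=6)
Line 7: ['refreshing'] (min_width=10, slack=3)
Line 8: ['tired', 'are'] (min_width=9, slack=4)
Line 9: ['been', 'pepper'] (min_width=11, slack=2)
Line 10: ['progress', 'cat'] (min_width=12, slack=1)
Line 11: ['universe'] (min_width=8, slack=5)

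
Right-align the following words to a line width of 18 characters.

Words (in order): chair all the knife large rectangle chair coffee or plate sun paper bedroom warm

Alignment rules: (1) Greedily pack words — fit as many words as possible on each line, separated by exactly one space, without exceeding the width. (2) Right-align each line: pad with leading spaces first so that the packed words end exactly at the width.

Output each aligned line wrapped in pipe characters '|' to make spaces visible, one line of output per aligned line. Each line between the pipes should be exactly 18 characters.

Line 1: ['chair', 'all', 'the'] (min_width=13, slack=5)
Line 2: ['knife', 'large'] (min_width=11, slack=7)
Line 3: ['rectangle', 'chair'] (min_width=15, slack=3)
Line 4: ['coffee', 'or', 'plate'] (min_width=15, slack=3)
Line 5: ['sun', 'paper', 'bedroom'] (min_width=17, slack=1)
Line 6: ['warm'] (min_width=4, slack=14)

Answer: |     chair all the|
|       knife large|
|   rectangle chair|
|   coffee or plate|
| sun paper bedroom|
|              warm|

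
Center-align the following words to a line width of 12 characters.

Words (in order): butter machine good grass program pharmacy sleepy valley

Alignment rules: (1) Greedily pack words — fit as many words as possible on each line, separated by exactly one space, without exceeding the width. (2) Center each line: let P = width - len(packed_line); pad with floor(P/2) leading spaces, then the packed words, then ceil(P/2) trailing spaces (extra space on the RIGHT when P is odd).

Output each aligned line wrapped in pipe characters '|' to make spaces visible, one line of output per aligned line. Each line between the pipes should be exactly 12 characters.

Line 1: ['butter'] (min_width=6, slack=6)
Line 2: ['machine', 'good'] (min_width=12, slack=0)
Line 3: ['grass'] (min_width=5, slack=7)
Line 4: ['program'] (min_width=7, slack=5)
Line 5: ['pharmacy'] (min_width=8, slack=4)
Line 6: ['sleepy'] (min_width=6, slack=6)
Line 7: ['valley'] (min_width=6, slack=6)

Answer: |   butter   |
|machine good|
|   grass    |
|  program   |
|  pharmacy  |
|   sleepy   |
|   valley   |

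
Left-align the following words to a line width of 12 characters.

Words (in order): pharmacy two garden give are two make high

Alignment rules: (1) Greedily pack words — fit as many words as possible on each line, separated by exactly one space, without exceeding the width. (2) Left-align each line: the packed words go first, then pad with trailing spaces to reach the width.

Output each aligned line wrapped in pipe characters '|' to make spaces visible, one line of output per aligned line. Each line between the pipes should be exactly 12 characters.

Answer: |pharmacy two|
|garden give |
|are two make|
|high        |

Derivation:
Line 1: ['pharmacy', 'two'] (min_width=12, slack=0)
Line 2: ['garden', 'give'] (min_width=11, slack=1)
Line 3: ['are', 'two', 'make'] (min_width=12, slack=0)
Line 4: ['high'] (min_width=4, slack=8)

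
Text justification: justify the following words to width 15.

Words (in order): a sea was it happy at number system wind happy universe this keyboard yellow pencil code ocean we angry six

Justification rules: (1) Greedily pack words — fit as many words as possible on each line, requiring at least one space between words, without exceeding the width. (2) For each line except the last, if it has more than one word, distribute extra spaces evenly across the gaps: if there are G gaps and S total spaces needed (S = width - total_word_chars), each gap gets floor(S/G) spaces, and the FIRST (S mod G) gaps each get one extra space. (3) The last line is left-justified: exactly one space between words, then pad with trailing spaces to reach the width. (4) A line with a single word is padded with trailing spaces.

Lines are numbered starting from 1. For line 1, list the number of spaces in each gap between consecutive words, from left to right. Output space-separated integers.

Line 1: ['a', 'sea', 'was', 'it'] (min_width=12, slack=3)
Line 2: ['happy', 'at', 'number'] (min_width=15, slack=0)
Line 3: ['system', 'wind'] (min_width=11, slack=4)
Line 4: ['happy', 'universe'] (min_width=14, slack=1)
Line 5: ['this', 'keyboard'] (min_width=13, slack=2)
Line 6: ['yellow', 'pencil'] (min_width=13, slack=2)
Line 7: ['code', 'ocean', 'we'] (min_width=13, slack=2)
Line 8: ['angry', 'six'] (min_width=9, slack=6)

Answer: 2 2 2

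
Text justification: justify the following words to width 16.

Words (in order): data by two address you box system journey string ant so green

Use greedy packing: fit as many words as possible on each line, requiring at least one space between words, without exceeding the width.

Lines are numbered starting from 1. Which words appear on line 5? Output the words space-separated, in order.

Line 1: ['data', 'by', 'two'] (min_width=11, slack=5)
Line 2: ['address', 'you', 'box'] (min_width=15, slack=1)
Line 3: ['system', 'journey'] (min_width=14, slack=2)
Line 4: ['string', 'ant', 'so'] (min_width=13, slack=3)
Line 5: ['green'] (min_width=5, slack=11)

Answer: green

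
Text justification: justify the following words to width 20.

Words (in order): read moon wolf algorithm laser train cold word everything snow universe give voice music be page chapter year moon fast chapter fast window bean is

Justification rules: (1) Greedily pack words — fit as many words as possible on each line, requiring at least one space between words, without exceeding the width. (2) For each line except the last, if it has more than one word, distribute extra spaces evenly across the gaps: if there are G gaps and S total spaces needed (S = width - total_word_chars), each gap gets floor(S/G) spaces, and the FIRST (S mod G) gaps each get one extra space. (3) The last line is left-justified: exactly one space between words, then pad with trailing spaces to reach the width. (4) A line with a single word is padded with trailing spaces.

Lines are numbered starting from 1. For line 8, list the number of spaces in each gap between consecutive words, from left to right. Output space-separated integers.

Line 1: ['read', 'moon', 'wolf'] (min_width=14, slack=6)
Line 2: ['algorithm', 'laser'] (min_width=15, slack=5)
Line 3: ['train', 'cold', 'word'] (min_width=15, slack=5)
Line 4: ['everything', 'snow'] (min_width=15, slack=5)
Line 5: ['universe', 'give', 'voice'] (min_width=19, slack=1)
Line 6: ['music', 'be', 'page'] (min_width=13, slack=7)
Line 7: ['chapter', 'year', 'moon'] (min_width=17, slack=3)
Line 8: ['fast', 'chapter', 'fast'] (min_width=17, slack=3)
Line 9: ['window', 'bean', 'is'] (min_width=14, slack=6)

Answer: 3 2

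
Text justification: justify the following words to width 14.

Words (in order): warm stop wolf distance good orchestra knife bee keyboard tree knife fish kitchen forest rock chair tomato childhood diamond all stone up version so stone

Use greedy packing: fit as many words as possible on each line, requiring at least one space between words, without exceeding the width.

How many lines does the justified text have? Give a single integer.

Line 1: ['warm', 'stop', 'wolf'] (min_width=14, slack=0)
Line 2: ['distance', 'good'] (min_width=13, slack=1)
Line 3: ['orchestra'] (min_width=9, slack=5)
Line 4: ['knife', 'bee'] (min_width=9, slack=5)
Line 5: ['keyboard', 'tree'] (min_width=13, slack=1)
Line 6: ['knife', 'fish'] (min_width=10, slack=4)
Line 7: ['kitchen', 'forest'] (min_width=14, slack=0)
Line 8: ['rock', 'chair'] (min_width=10, slack=4)
Line 9: ['tomato'] (min_width=6, slack=8)
Line 10: ['childhood'] (min_width=9, slack=5)
Line 11: ['diamond', 'all'] (min_width=11, slack=3)
Line 12: ['stone', 'up'] (min_width=8, slack=6)
Line 13: ['version', 'so'] (min_width=10, slack=4)
Line 14: ['stone'] (min_width=5, slack=9)
Total lines: 14

Answer: 14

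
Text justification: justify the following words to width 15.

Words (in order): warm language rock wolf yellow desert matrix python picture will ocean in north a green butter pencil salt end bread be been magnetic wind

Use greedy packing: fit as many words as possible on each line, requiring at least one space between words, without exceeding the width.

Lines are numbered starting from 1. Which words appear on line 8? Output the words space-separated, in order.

Line 1: ['warm', 'language'] (min_width=13, slack=2)
Line 2: ['rock', 'wolf'] (min_width=9, slack=6)
Line 3: ['yellow', 'desert'] (min_width=13, slack=2)
Line 4: ['matrix', 'python'] (min_width=13, slack=2)
Line 5: ['picture', 'will'] (min_width=12, slack=3)
Line 6: ['ocean', 'in', 'north'] (min_width=14, slack=1)
Line 7: ['a', 'green', 'butter'] (min_width=14, slack=1)
Line 8: ['pencil', 'salt', 'end'] (min_width=15, slack=0)
Line 9: ['bread', 'be', 'been'] (min_width=13, slack=2)
Line 10: ['magnetic', 'wind'] (min_width=13, slack=2)

Answer: pencil salt end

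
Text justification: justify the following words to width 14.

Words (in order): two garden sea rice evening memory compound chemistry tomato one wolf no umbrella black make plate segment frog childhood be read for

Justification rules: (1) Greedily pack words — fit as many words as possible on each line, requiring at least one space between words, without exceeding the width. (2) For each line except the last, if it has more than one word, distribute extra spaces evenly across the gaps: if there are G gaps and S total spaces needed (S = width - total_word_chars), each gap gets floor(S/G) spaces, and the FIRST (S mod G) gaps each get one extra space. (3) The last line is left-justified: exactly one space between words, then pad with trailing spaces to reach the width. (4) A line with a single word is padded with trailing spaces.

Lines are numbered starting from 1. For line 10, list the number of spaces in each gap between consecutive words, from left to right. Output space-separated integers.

Answer: 3

Derivation:
Line 1: ['two', 'garden', 'sea'] (min_width=14, slack=0)
Line 2: ['rice', 'evening'] (min_width=12, slack=2)
Line 3: ['memory'] (min_width=6, slack=8)
Line 4: ['compound'] (min_width=8, slack=6)
Line 5: ['chemistry'] (min_width=9, slack=5)
Line 6: ['tomato', 'one'] (min_width=10, slack=4)
Line 7: ['wolf', 'no'] (min_width=7, slack=7)
Line 8: ['umbrella', 'black'] (min_width=14, slack=0)
Line 9: ['make', 'plate'] (min_width=10, slack=4)
Line 10: ['segment', 'frog'] (min_width=12, slack=2)
Line 11: ['childhood', 'be'] (min_width=12, slack=2)
Line 12: ['read', 'for'] (min_width=8, slack=6)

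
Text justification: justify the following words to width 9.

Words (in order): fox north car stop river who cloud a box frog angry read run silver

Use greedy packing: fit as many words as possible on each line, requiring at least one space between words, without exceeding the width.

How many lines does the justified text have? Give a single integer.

Line 1: ['fox', 'north'] (min_width=9, slack=0)
Line 2: ['car', 'stop'] (min_width=8, slack=1)
Line 3: ['river', 'who'] (min_width=9, slack=0)
Line 4: ['cloud', 'a'] (min_width=7, slack=2)
Line 5: ['box', 'frog'] (min_width=8, slack=1)
Line 6: ['angry'] (min_width=5, slack=4)
Line 7: ['read', 'run'] (min_width=8, slack=1)
Line 8: ['silver'] (min_width=6, slack=3)
Total lines: 8

Answer: 8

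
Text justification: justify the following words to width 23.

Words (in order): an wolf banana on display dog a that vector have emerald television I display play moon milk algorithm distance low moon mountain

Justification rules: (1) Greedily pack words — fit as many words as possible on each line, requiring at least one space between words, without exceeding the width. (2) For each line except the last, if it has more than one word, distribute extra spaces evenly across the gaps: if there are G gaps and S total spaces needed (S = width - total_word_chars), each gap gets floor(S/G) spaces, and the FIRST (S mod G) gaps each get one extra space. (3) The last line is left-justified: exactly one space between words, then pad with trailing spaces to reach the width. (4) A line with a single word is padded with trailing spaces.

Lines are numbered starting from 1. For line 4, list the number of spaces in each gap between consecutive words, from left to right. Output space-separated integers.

Answer: 3 2

Derivation:
Line 1: ['an', 'wolf', 'banana', 'on'] (min_width=17, slack=6)
Line 2: ['display', 'dog', 'a', 'that'] (min_width=18, slack=5)
Line 3: ['vector', 'have', 'emerald'] (min_width=19, slack=4)
Line 4: ['television', 'I', 'display'] (min_width=20, slack=3)
Line 5: ['play', 'moon', 'milk'] (min_width=14, slack=9)
Line 6: ['algorithm', 'distance', 'low'] (min_width=22, slack=1)
Line 7: ['moon', 'mountain'] (min_width=13, slack=10)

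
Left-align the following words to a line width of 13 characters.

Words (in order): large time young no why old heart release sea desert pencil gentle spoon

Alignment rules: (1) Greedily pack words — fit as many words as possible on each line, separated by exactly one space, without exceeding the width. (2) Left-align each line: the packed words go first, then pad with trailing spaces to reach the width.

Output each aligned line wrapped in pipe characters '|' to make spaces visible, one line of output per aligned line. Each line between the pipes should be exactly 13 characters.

Line 1: ['large', 'time'] (min_width=10, slack=3)
Line 2: ['young', 'no', 'why'] (min_width=12, slack=1)
Line 3: ['old', 'heart'] (min_width=9, slack=4)
Line 4: ['release', 'sea'] (min_width=11, slack=2)
Line 5: ['desert', 'pencil'] (min_width=13, slack=0)
Line 6: ['gentle', 'spoon'] (min_width=12, slack=1)

Answer: |large time   |
|young no why |
|old heart    |
|release sea  |
|desert pencil|
|gentle spoon |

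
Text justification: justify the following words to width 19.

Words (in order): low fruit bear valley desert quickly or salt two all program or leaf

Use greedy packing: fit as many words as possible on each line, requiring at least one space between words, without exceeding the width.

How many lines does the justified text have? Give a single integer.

Answer: 4

Derivation:
Line 1: ['low', 'fruit', 'bear'] (min_width=14, slack=5)
Line 2: ['valley', 'desert'] (min_width=13, slack=6)
Line 3: ['quickly', 'or', 'salt', 'two'] (min_width=19, slack=0)
Line 4: ['all', 'program', 'or', 'leaf'] (min_width=19, slack=0)
Total lines: 4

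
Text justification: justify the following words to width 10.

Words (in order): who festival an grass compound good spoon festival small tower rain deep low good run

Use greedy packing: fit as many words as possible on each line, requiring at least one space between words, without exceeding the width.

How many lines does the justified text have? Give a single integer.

Line 1: ['who'] (min_width=3, slack=7)
Line 2: ['festival'] (min_width=8, slack=2)
Line 3: ['an', 'grass'] (min_width=8, slack=2)
Line 4: ['compound'] (min_width=8, slack=2)
Line 5: ['good', 'spoon'] (min_width=10, slack=0)
Line 6: ['festival'] (min_width=8, slack=2)
Line 7: ['small'] (min_width=5, slack=5)
Line 8: ['tower', 'rain'] (min_width=10, slack=0)
Line 9: ['deep', 'low'] (min_width=8, slack=2)
Line 10: ['good', 'run'] (min_width=8, slack=2)
Total lines: 10

Answer: 10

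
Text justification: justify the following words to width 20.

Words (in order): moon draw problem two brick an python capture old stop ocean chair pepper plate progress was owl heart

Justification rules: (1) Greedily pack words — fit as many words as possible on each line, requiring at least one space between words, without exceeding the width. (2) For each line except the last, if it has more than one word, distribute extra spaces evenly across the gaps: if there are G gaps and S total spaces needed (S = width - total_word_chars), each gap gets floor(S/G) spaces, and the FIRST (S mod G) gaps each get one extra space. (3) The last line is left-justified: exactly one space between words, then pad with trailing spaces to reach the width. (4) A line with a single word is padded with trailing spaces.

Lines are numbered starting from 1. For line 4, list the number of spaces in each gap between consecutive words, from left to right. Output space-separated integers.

Answer: 2 2

Derivation:
Line 1: ['moon', 'draw', 'problem'] (min_width=17, slack=3)
Line 2: ['two', 'brick', 'an', 'python'] (min_width=19, slack=1)
Line 3: ['capture', 'old', 'stop'] (min_width=16, slack=4)
Line 4: ['ocean', 'chair', 'pepper'] (min_width=18, slack=2)
Line 5: ['plate', 'progress', 'was'] (min_width=18, slack=2)
Line 6: ['owl', 'heart'] (min_width=9, slack=11)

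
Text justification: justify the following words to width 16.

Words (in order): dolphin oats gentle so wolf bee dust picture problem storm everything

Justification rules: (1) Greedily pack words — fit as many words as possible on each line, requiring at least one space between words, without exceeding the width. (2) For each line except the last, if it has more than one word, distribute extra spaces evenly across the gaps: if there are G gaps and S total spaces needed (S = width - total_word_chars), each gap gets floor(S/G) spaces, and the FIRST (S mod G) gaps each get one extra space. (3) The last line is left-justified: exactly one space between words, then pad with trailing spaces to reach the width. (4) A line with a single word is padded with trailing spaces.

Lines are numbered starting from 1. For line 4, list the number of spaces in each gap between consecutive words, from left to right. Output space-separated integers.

Line 1: ['dolphin', 'oats'] (min_width=12, slack=4)
Line 2: ['gentle', 'so', 'wolf'] (min_width=14, slack=2)
Line 3: ['bee', 'dust', 'picture'] (min_width=16, slack=0)
Line 4: ['problem', 'storm'] (min_width=13, slack=3)
Line 5: ['everything'] (min_width=10, slack=6)

Answer: 4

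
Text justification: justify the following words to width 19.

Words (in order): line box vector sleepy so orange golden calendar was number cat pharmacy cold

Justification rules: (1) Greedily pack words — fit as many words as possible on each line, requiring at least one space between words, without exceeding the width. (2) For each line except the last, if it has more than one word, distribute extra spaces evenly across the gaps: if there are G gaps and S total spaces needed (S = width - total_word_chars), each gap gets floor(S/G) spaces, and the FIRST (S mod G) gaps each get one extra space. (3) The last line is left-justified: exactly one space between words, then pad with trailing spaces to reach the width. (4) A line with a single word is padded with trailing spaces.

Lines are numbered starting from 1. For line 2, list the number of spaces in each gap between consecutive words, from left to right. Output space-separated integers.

Answer: 3 2

Derivation:
Line 1: ['line', 'box', 'vector'] (min_width=15, slack=4)
Line 2: ['sleepy', 'so', 'orange'] (min_width=16, slack=3)
Line 3: ['golden', 'calendar', 'was'] (min_width=19, slack=0)
Line 4: ['number', 'cat', 'pharmacy'] (min_width=19, slack=0)
Line 5: ['cold'] (min_width=4, slack=15)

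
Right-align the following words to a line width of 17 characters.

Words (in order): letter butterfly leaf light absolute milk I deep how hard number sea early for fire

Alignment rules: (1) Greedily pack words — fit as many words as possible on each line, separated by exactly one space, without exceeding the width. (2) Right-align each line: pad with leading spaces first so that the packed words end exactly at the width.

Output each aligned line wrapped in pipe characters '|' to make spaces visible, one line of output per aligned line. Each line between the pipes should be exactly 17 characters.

Line 1: ['letter', 'butterfly'] (min_width=16, slack=1)
Line 2: ['leaf', 'light'] (min_width=10, slack=7)
Line 3: ['absolute', 'milk', 'I'] (min_width=15, slack=2)
Line 4: ['deep', 'how', 'hard'] (min_width=13, slack=4)
Line 5: ['number', 'sea', 'early'] (min_width=16, slack=1)
Line 6: ['for', 'fire'] (min_width=8, slack=9)

Answer: | letter butterfly|
|       leaf light|
|  absolute milk I|
|    deep how hard|
| number sea early|
|         for fire|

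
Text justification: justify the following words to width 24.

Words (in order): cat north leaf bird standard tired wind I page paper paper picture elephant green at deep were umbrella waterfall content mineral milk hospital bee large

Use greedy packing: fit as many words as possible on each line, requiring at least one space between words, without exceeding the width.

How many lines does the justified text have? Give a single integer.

Answer: 7

Derivation:
Line 1: ['cat', 'north', 'leaf', 'bird'] (min_width=19, slack=5)
Line 2: ['standard', 'tired', 'wind', 'I'] (min_width=21, slack=3)
Line 3: ['page', 'paper', 'paper', 'picture'] (min_width=24, slack=0)
Line 4: ['elephant', 'green', 'at', 'deep'] (min_width=22, slack=2)
Line 5: ['were', 'umbrella', 'waterfall'] (min_width=23, slack=1)
Line 6: ['content', 'mineral', 'milk'] (min_width=20, slack=4)
Line 7: ['hospital', 'bee', 'large'] (min_width=18, slack=6)
Total lines: 7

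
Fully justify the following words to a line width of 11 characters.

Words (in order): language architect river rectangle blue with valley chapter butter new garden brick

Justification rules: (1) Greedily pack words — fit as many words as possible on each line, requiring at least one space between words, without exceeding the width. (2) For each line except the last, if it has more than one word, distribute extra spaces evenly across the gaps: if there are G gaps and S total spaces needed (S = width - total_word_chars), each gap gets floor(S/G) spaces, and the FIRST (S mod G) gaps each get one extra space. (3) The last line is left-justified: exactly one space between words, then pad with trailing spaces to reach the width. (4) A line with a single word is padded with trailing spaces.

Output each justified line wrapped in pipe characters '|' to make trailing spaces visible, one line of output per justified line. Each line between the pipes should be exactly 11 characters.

Line 1: ['language'] (min_width=8, slack=3)
Line 2: ['architect'] (min_width=9, slack=2)
Line 3: ['river'] (min_width=5, slack=6)
Line 4: ['rectangle'] (min_width=9, slack=2)
Line 5: ['blue', 'with'] (min_width=9, slack=2)
Line 6: ['valley'] (min_width=6, slack=5)
Line 7: ['chapter'] (min_width=7, slack=4)
Line 8: ['butter', 'new'] (min_width=10, slack=1)
Line 9: ['garden'] (min_width=6, slack=5)
Line 10: ['brick'] (min_width=5, slack=6)

Answer: |language   |
|architect  |
|river      |
|rectangle  |
|blue   with|
|valley     |
|chapter    |
|butter  new|
|garden     |
|brick      |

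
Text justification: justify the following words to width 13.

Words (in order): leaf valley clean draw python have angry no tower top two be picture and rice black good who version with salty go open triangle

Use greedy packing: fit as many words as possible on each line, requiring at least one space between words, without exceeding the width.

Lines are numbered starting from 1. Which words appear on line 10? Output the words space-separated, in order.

Line 1: ['leaf', 'valley'] (min_width=11, slack=2)
Line 2: ['clean', 'draw'] (min_width=10, slack=3)
Line 3: ['python', 'have'] (min_width=11, slack=2)
Line 4: ['angry', 'no'] (min_width=8, slack=5)
Line 5: ['tower', 'top', 'two'] (min_width=13, slack=0)
Line 6: ['be', 'picture'] (min_width=10, slack=3)
Line 7: ['and', 'rice'] (min_width=8, slack=5)
Line 8: ['black', 'good'] (min_width=10, slack=3)
Line 9: ['who', 'version'] (min_width=11, slack=2)
Line 10: ['with', 'salty', 'go'] (min_width=13, slack=0)
Line 11: ['open', 'triangle'] (min_width=13, slack=0)

Answer: with salty go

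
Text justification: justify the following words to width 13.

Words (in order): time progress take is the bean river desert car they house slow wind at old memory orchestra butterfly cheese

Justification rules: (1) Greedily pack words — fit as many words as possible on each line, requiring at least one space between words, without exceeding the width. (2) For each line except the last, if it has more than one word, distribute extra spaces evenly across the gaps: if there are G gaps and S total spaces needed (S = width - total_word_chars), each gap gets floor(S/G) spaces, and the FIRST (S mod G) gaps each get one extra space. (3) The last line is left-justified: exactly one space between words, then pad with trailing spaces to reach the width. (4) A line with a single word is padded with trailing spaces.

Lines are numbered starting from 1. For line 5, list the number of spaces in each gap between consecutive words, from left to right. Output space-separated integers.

Line 1: ['time', 'progress'] (min_width=13, slack=0)
Line 2: ['take', 'is', 'the'] (min_width=11, slack=2)
Line 3: ['bean', 'river'] (min_width=10, slack=3)
Line 4: ['desert', 'car'] (min_width=10, slack=3)
Line 5: ['they', 'house'] (min_width=10, slack=3)
Line 6: ['slow', 'wind', 'at'] (min_width=12, slack=1)
Line 7: ['old', 'memory'] (min_width=10, slack=3)
Line 8: ['orchestra'] (min_width=9, slack=4)
Line 9: ['butterfly'] (min_width=9, slack=4)
Line 10: ['cheese'] (min_width=6, slack=7)

Answer: 4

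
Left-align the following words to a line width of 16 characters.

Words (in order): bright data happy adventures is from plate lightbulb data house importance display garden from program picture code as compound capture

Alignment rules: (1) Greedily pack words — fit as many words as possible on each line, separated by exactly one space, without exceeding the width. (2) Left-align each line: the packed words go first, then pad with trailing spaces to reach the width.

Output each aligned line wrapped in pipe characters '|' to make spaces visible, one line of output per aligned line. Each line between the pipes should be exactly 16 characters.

Line 1: ['bright', 'data'] (min_width=11, slack=5)
Line 2: ['happy', 'adventures'] (min_width=16, slack=0)
Line 3: ['is', 'from', 'plate'] (min_width=13, slack=3)
Line 4: ['lightbulb', 'data'] (min_width=14, slack=2)
Line 5: ['house', 'importance'] (min_width=16, slack=0)
Line 6: ['display', 'garden'] (min_width=14, slack=2)
Line 7: ['from', 'program'] (min_width=12, slack=4)
Line 8: ['picture', 'code', 'as'] (min_width=15, slack=1)
Line 9: ['compound', 'capture'] (min_width=16, slack=0)

Answer: |bright data     |
|happy adventures|
|is from plate   |
|lightbulb data  |
|house importance|
|display garden  |
|from program    |
|picture code as |
|compound capture|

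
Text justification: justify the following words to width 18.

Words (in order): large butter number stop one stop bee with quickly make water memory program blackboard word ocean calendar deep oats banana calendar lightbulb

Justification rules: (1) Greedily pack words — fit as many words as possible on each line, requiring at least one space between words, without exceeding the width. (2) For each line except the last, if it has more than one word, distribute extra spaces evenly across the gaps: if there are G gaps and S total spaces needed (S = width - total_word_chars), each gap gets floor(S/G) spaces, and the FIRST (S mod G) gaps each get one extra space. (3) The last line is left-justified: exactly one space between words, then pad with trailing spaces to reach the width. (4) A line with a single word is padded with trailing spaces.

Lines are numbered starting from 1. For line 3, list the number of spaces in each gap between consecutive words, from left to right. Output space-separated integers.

Answer: 4 3

Derivation:
Line 1: ['large', 'butter'] (min_width=12, slack=6)
Line 2: ['number', 'stop', 'one'] (min_width=15, slack=3)
Line 3: ['stop', 'bee', 'with'] (min_width=13, slack=5)
Line 4: ['quickly', 'make', 'water'] (min_width=18, slack=0)
Line 5: ['memory', 'program'] (min_width=14, slack=4)
Line 6: ['blackboard', 'word'] (min_width=15, slack=3)
Line 7: ['ocean', 'calendar'] (min_width=14, slack=4)
Line 8: ['deep', 'oats', 'banana'] (min_width=16, slack=2)
Line 9: ['calendar', 'lightbulb'] (min_width=18, slack=0)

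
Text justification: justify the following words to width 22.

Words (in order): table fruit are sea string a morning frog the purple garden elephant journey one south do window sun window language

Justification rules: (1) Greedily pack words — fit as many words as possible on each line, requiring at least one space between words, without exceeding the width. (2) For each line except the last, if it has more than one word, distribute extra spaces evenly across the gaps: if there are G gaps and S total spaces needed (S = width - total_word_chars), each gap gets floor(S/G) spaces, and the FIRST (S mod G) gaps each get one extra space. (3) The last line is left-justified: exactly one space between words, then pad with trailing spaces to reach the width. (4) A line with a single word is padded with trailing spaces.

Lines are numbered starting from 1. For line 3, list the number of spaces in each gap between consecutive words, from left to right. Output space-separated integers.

Answer: 4 3

Derivation:
Line 1: ['table', 'fruit', 'are', 'sea'] (min_width=19, slack=3)
Line 2: ['string', 'a', 'morning', 'frog'] (min_width=21, slack=1)
Line 3: ['the', 'purple', 'garden'] (min_width=17, slack=5)
Line 4: ['elephant', 'journey', 'one'] (min_width=20, slack=2)
Line 5: ['south', 'do', 'window', 'sun'] (min_width=19, slack=3)
Line 6: ['window', 'language'] (min_width=15, slack=7)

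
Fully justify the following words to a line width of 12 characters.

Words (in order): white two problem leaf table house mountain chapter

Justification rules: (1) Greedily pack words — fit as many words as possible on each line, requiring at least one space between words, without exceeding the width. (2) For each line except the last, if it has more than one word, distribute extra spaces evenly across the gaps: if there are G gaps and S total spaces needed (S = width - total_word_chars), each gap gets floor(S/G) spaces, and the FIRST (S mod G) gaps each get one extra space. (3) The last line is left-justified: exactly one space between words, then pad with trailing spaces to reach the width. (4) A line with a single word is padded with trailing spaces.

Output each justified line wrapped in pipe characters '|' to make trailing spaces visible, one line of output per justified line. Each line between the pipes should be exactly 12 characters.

Answer: |white    two|
|problem leaf|
|table  house|
|mountain    |
|chapter     |

Derivation:
Line 1: ['white', 'two'] (min_width=9, slack=3)
Line 2: ['problem', 'leaf'] (min_width=12, slack=0)
Line 3: ['table', 'house'] (min_width=11, slack=1)
Line 4: ['mountain'] (min_width=8, slack=4)
Line 5: ['chapter'] (min_width=7, slack=5)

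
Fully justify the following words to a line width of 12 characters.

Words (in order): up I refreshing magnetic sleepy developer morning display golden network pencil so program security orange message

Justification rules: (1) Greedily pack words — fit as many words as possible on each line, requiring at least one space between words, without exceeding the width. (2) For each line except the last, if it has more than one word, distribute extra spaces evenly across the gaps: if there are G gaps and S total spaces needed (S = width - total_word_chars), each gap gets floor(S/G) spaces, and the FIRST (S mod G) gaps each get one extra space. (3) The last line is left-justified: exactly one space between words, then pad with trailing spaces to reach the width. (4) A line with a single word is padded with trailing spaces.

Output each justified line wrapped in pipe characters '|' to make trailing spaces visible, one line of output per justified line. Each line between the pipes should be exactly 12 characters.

Line 1: ['up', 'I'] (min_width=4, slack=8)
Line 2: ['refreshing'] (min_width=10, slack=2)
Line 3: ['magnetic'] (min_width=8, slack=4)
Line 4: ['sleepy'] (min_width=6, slack=6)
Line 5: ['developer'] (min_width=9, slack=3)
Line 6: ['morning'] (min_width=7, slack=5)
Line 7: ['display'] (min_width=7, slack=5)
Line 8: ['golden'] (min_width=6, slack=6)
Line 9: ['network'] (min_width=7, slack=5)
Line 10: ['pencil', 'so'] (min_width=9, slack=3)
Line 11: ['program'] (min_width=7, slack=5)
Line 12: ['security'] (min_width=8, slack=4)
Line 13: ['orange'] (min_width=6, slack=6)
Line 14: ['message'] (min_width=7, slack=5)

Answer: |up         I|
|refreshing  |
|magnetic    |
|sleepy      |
|developer   |
|morning     |
|display     |
|golden      |
|network     |
|pencil    so|
|program     |
|security    |
|orange      |
|message     |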